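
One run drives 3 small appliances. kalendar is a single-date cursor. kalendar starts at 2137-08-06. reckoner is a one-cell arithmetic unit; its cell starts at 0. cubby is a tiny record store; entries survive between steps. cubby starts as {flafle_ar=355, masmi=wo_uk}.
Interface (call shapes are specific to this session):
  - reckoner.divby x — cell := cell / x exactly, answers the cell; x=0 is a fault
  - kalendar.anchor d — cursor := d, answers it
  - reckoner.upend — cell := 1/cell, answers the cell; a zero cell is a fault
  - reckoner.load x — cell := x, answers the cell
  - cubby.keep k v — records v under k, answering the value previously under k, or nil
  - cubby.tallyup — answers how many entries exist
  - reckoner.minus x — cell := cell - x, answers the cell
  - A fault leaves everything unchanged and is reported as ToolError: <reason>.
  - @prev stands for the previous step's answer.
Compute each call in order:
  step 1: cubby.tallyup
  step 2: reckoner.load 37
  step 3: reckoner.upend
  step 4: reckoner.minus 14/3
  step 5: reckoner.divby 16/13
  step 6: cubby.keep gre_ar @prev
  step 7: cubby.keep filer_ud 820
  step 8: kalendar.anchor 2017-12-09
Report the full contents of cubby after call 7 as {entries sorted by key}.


> cubby.tallyup
  2
> reckoner.load x=37
  37
> reckoner.upend
  1/37
> reckoner.minus x=14/3
  -515/111
> reckoner.divby x=16/13
  -6695/1776
> cubby.keep k=gre_ar v=@prev
  nil
> cubby.keep k=filer_ud v=820
  nil
> kalendar.anchor d=2017-12-09
  2017-12-09

Answer: {filer_ud=820, flafle_ar=355, gre_ar=-6695/1776, masmi=wo_uk}


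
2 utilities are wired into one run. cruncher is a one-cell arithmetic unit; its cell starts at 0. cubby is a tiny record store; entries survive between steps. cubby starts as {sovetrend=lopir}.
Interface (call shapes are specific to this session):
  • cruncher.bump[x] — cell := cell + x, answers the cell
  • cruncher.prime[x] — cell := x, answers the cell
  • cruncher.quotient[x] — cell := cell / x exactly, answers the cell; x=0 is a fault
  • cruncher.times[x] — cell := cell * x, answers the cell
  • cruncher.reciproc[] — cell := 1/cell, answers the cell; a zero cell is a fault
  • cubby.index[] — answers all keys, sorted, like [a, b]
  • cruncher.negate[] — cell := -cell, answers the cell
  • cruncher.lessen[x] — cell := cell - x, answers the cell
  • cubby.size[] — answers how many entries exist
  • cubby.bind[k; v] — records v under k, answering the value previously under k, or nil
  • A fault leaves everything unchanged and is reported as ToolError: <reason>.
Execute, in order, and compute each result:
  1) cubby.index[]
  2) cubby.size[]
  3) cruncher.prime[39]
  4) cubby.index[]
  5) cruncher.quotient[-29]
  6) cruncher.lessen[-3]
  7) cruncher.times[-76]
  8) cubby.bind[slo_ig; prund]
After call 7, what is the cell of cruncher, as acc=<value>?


Next I call index, giving [sovetrend].
Now I run size(), which returns 1.
I call prime on x: 39, which returns 39.
Next I call index(), → [sovetrend].
I run quotient on x: -29, and observe -39/29.
Calling lessen on x: -3, and get 48/29.
Next I call times on x: -76, → -3648/29.
I run bind on k: slo_ig, v: prund, which returns nil.

Answer: acc=-3648/29


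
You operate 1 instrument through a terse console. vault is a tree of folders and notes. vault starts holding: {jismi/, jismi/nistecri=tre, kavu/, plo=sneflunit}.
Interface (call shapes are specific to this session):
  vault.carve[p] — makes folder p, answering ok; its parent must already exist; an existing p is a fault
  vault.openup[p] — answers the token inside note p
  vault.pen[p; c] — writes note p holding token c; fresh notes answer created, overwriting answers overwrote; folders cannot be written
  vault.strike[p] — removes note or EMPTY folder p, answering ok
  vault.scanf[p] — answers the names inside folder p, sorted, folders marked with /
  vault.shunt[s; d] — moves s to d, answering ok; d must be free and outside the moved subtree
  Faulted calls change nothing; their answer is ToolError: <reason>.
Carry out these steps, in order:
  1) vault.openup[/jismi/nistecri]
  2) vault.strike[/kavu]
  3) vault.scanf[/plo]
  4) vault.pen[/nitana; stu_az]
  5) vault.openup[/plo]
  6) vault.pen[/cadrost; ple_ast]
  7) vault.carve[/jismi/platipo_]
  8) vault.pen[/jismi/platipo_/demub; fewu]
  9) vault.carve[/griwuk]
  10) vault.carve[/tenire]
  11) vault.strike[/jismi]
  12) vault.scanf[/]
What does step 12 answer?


I invoke vault.openup passing p='/jismi/nistecri', which returns tre.
I try vault.strike passing p='/kavu', and observe ok.
I run vault.scanf passing p='/plo', which returns ToolError: not a directory.
I call vault.pen passing p='/nitana', c='stu_az', and see created.
I run vault.openup passing p='/plo', which returns sneflunit.
I call vault.pen passing p='/cadrost', c='ple_ast', and get created.
I use vault.carve passing p='/jismi/platipo_', giving ok.
I invoke vault.pen passing p='/jismi/platipo_/demub', c='fewu': created.
Next I call vault.carve passing p='/griwuk', and see ok.
Now I run vault.carve passing p='/tenire', and observe ok.
Then vault.strike passing p='/jismi', and see ToolError: not empty.
I try vault.scanf passing p='/', yielding [cadrost, griwuk/, jismi/, nitana, plo, tenire/].

Answer: [cadrost, griwuk/, jismi/, nitana, plo, tenire/]


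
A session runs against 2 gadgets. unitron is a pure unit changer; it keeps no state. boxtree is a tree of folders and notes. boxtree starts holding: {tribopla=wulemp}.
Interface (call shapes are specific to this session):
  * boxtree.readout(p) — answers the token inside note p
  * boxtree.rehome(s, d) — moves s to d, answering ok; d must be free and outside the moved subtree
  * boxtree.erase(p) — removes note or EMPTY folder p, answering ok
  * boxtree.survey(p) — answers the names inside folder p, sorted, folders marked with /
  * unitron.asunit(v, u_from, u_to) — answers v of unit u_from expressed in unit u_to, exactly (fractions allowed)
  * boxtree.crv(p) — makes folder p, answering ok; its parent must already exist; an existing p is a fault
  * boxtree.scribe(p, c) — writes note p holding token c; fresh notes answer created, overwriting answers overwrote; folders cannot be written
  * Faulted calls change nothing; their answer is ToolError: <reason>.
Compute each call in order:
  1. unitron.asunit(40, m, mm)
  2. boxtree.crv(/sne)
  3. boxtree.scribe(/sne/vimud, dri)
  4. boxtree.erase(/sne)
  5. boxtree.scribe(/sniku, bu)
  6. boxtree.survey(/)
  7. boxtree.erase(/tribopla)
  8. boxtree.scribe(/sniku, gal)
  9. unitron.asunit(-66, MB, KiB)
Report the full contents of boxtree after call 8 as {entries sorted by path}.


Answer: {sne/, sne/vimud=dri, sniku=gal}

Derivation:
% unitron.asunit 40 m mm
:: 40000
% boxtree.crv /sne
:: ok
% boxtree.scribe /sne/vimud dri
:: created
% boxtree.erase /sne
:: ToolError: not empty
% boxtree.scribe /sniku bu
:: created
% boxtree.survey /
:: [sne/, sniku, tribopla]
% boxtree.erase /tribopla
:: ok
% boxtree.scribe /sniku gal
:: overwrote
% unitron.asunit -66 MB KiB
:: -515625/8


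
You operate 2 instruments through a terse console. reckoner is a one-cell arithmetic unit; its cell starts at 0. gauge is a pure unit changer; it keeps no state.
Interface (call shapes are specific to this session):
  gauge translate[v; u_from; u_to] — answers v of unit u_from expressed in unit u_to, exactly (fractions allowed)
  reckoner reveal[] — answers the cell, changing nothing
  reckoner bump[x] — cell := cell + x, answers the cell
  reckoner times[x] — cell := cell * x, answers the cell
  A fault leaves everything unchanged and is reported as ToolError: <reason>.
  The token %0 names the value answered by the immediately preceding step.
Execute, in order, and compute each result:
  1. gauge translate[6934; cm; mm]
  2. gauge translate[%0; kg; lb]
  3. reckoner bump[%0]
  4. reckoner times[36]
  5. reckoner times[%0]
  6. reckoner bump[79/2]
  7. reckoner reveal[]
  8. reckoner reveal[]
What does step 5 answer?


Answer: 62312141376000000000000000000/2057460381222169

Derivation:
==> gauge translate(v: 6934, u_from: cm, u_to: mm)
<== 69340
==> gauge translate(v: %0, u_from: kg, u_to: lb)
<== 6934000000000/45359237
==> reckoner bump(x: %0)
<== 6934000000000/45359237
==> reckoner times(x: 36)
<== 249624000000000/45359237
==> reckoner times(x: %0)
<== 62312141376000000000000000000/2057460381222169
==> reckoner bump(x: 79/2)
<== 124624282752162539370116551351/4114920762444338
==> reckoner reveal()
<== 124624282752162539370116551351/4114920762444338
==> reckoner reveal()
<== 124624282752162539370116551351/4114920762444338


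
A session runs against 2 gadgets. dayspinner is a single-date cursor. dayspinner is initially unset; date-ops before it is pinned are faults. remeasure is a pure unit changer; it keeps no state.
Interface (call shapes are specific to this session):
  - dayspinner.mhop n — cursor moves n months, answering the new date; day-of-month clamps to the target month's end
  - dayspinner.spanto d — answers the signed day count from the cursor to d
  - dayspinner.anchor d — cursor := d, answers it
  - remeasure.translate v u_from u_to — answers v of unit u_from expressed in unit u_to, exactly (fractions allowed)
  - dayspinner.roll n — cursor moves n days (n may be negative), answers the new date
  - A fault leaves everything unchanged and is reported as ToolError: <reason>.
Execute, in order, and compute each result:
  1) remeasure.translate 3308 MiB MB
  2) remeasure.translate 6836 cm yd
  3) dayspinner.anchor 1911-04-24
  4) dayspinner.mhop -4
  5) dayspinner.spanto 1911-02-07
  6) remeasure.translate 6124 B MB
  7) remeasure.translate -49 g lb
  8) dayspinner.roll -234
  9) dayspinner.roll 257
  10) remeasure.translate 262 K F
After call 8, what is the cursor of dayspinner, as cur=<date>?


Answer: cur=1910-05-04

Derivation:
==> remeasure.translate(3308, MiB, MB)
<== 54198272/15625
==> remeasure.translate(6836, cm, yd)
<== 85450/1143
==> dayspinner.anchor(1911-04-24)
<== 1911-04-24
==> dayspinner.mhop(-4)
<== 1910-12-24
==> dayspinner.spanto(1911-02-07)
<== 45
==> remeasure.translate(6124, B, MB)
<== 1531/250000
==> remeasure.translate(-49, g, lb)
<== -700000/6479891
==> dayspinner.roll(-234)
<== 1910-05-04
==> dayspinner.roll(257)
<== 1911-01-16
==> remeasure.translate(262, K, F)
<== 1193/100


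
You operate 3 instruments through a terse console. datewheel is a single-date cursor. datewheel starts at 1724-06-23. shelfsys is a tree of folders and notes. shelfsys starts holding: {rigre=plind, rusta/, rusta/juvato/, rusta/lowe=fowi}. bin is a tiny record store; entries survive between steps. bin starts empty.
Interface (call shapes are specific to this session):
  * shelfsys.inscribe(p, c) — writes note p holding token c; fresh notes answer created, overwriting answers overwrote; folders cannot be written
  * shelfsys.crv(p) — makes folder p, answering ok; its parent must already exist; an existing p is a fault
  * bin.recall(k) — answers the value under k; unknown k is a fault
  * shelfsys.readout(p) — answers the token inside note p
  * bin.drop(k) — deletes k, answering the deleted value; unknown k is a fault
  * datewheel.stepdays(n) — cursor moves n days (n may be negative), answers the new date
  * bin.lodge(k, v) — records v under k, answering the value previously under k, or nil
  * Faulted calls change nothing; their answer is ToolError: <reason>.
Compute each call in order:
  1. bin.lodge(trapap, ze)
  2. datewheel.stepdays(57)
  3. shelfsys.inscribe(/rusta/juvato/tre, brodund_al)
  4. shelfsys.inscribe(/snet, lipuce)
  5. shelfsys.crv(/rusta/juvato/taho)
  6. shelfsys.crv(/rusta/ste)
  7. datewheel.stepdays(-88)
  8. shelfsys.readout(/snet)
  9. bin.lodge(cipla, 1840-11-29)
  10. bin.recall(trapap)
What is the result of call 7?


Answer: 1724-05-23

Derivation:
! 1. lodge(k: trapap, v: ze) ~> nil
! 2. stepdays(n: 57) ~> 1724-08-19
! 3. inscribe(p: /rusta/juvato/tre, c: brodund_al) ~> created
! 4. inscribe(p: /snet, c: lipuce) ~> created
! 5. crv(p: /rusta/juvato/taho) ~> ok
! 6. crv(p: /rusta/ste) ~> ok
! 7. stepdays(n: -88) ~> 1724-05-23
! 8. readout(p: /snet) ~> lipuce
! 9. lodge(k: cipla, v: 1840-11-29) ~> nil
! 10. recall(k: trapap) ~> ze


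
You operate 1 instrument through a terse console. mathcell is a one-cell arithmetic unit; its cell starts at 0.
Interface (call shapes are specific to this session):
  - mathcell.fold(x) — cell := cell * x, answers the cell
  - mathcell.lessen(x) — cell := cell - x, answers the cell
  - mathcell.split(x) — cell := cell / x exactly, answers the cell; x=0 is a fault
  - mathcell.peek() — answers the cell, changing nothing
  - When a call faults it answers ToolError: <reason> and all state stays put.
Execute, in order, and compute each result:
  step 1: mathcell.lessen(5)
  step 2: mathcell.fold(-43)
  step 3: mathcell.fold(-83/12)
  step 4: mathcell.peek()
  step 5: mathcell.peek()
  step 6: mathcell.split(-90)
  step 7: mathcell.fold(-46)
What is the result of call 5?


Answer: -17845/12

Derivation:
[in] lessen x='5'
  -5
[in] fold x='-43'
  215
[in] fold x='-83/12'
  -17845/12
[in] peek
  -17845/12
[in] peek
  -17845/12
[in] split x='-90'
  3569/216
[in] fold x='-46'
  -82087/108


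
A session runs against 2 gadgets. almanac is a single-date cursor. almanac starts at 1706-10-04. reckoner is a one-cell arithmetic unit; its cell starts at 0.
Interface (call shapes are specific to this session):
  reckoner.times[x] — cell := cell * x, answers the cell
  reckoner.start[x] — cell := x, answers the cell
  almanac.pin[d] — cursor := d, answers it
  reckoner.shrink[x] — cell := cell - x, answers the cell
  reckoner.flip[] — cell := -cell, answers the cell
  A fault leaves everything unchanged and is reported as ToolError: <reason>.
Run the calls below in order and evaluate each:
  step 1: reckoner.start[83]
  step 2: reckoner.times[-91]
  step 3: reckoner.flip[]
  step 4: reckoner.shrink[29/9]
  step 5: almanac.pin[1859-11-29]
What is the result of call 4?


Answer: 67948/9

Derivation:
>>> reckoner.start 83
  83
>>> reckoner.times -91
  -7553
>>> reckoner.flip
  7553
>>> reckoner.shrink 29/9
  67948/9
>>> almanac.pin 1859-11-29
  1859-11-29


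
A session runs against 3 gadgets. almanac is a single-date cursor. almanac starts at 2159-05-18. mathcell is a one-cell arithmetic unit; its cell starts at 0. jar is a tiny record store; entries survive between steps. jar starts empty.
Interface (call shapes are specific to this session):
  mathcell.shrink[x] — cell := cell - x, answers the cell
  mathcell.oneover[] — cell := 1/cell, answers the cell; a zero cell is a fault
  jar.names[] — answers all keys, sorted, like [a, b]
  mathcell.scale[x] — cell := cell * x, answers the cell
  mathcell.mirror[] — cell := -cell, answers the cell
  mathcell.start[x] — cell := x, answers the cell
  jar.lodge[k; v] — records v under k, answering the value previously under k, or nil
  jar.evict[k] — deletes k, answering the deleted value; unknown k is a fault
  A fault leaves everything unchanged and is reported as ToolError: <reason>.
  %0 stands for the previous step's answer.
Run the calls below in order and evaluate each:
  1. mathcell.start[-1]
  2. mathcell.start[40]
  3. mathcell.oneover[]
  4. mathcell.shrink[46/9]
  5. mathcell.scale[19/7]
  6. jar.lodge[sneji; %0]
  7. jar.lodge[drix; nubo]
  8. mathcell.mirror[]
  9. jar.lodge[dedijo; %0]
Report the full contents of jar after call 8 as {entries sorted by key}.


Answer: {drix=nubo, sneji=-34789/2520}

Derivation:
// 1. mathcell.start(x→-1) : -1
// 2. mathcell.start(x→40) : 40
// 3. mathcell.oneover() : 1/40
// 4. mathcell.shrink(x→46/9) : -1831/360
// 5. mathcell.scale(x→19/7) : -34789/2520
// 6. jar.lodge(k→sneji, v→%0) : nil
// 7. jar.lodge(k→drix, v→nubo) : nil
// 8. mathcell.mirror() : 34789/2520
// 9. jar.lodge(k→dedijo, v→%0) : nil


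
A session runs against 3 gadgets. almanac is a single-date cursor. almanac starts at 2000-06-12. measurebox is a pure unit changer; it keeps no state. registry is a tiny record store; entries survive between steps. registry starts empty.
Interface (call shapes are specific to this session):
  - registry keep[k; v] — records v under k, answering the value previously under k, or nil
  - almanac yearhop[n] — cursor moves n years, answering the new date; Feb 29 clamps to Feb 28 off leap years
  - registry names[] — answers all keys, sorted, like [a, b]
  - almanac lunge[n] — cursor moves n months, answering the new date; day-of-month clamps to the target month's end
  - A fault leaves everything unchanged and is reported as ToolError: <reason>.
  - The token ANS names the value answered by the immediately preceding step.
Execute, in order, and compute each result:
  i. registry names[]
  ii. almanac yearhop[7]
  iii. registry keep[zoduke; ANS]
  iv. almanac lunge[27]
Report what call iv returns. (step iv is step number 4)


Answer: 2009-09-12

Derivation:
→ registry names()
← []
→ almanac yearhop(n='7')
← 2007-06-12
→ registry keep(k='zoduke', v='ANS')
← nil
→ almanac lunge(n='27')
← 2009-09-12


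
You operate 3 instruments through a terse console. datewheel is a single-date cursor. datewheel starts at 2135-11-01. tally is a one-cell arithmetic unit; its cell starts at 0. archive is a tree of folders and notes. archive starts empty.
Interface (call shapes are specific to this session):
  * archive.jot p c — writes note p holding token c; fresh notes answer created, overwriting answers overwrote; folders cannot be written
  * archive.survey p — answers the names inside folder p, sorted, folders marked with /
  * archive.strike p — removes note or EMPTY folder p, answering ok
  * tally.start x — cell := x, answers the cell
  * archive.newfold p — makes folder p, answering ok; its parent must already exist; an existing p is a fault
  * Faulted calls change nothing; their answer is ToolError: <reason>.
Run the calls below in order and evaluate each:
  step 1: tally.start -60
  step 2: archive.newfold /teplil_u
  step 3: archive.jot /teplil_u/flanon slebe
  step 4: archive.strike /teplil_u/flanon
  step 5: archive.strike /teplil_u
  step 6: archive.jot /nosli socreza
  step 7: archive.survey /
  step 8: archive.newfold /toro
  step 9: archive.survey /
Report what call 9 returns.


$ start x→-60
[out] -60
$ newfold p→/teplil_u
[out] ok
$ jot p→/teplil_u/flanon c→slebe
[out] created
$ strike p→/teplil_u/flanon
[out] ok
$ strike p→/teplil_u
[out] ok
$ jot p→/nosli c→socreza
[out] created
$ survey p→/
[out] [nosli]
$ newfold p→/toro
[out] ok
$ survey p→/
[out] [nosli, toro/]

Answer: [nosli, toro/]


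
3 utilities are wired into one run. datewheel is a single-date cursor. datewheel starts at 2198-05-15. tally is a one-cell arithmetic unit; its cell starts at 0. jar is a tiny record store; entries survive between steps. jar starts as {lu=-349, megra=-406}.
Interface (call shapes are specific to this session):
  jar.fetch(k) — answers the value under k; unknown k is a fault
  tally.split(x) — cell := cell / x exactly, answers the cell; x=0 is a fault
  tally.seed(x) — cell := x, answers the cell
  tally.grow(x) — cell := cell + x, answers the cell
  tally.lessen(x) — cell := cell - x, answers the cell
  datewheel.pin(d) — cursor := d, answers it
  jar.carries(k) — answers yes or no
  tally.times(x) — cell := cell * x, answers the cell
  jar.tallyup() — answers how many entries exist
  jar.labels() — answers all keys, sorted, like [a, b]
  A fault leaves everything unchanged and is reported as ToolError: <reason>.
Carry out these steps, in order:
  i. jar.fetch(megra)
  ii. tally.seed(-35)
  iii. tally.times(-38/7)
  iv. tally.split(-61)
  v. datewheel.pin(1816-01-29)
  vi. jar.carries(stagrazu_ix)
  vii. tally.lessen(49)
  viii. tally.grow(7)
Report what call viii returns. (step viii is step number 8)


Do: jar.fetch[k='megra']
See: -406
Do: tally.seed[x='-35']
See: -35
Do: tally.times[x='-38/7']
See: 190
Do: tally.split[x='-61']
See: -190/61
Do: datewheel.pin[d='1816-01-29']
See: 1816-01-29
Do: jar.carries[k='stagrazu_ix']
See: no
Do: tally.lessen[x='49']
See: -3179/61
Do: tally.grow[x='7']
See: -2752/61

Answer: -2752/61


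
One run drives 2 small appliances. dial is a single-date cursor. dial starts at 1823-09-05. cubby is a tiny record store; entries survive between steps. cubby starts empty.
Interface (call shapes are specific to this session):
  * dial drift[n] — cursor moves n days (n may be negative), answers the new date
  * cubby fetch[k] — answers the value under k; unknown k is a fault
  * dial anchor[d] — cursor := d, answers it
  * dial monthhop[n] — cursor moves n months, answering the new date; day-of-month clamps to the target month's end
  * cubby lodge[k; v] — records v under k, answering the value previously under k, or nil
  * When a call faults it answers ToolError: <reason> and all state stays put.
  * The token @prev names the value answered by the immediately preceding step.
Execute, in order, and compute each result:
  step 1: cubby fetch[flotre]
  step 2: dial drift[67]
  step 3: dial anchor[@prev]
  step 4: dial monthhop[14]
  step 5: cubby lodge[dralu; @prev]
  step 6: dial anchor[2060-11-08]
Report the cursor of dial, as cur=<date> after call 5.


Answer: cur=1825-01-11

Derivation:
==> cubby fetch(flotre)
<== ToolError: no such key flotre
==> dial drift(67)
<== 1823-11-11
==> dial anchor(@prev)
<== 1823-11-11
==> dial monthhop(14)
<== 1825-01-11
==> cubby lodge(dralu, @prev)
<== nil
==> dial anchor(2060-11-08)
<== 2060-11-08


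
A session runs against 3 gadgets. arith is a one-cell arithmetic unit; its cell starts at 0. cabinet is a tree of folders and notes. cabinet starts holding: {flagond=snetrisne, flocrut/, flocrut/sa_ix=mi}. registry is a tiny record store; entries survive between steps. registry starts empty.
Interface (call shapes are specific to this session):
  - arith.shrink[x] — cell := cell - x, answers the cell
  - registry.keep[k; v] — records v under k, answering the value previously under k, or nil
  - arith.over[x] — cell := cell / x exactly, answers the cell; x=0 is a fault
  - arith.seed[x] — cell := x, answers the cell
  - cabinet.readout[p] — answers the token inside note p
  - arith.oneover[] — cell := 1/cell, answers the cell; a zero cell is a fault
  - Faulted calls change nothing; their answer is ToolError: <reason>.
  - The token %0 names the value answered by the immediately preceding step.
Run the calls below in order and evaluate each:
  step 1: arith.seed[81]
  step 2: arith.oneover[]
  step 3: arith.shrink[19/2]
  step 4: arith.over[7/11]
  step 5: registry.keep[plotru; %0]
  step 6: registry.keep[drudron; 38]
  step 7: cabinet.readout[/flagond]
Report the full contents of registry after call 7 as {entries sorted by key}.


Answer: {drudron=38, plotru=-16907/1134}

Derivation:
→ arith.seed(81)
← 81
→ arith.oneover()
← 1/81
→ arith.shrink(19/2)
← -1537/162
→ arith.over(7/11)
← -16907/1134
→ registry.keep(plotru, %0)
← nil
→ registry.keep(drudron, 38)
← nil
→ cabinet.readout(/flagond)
← snetrisne


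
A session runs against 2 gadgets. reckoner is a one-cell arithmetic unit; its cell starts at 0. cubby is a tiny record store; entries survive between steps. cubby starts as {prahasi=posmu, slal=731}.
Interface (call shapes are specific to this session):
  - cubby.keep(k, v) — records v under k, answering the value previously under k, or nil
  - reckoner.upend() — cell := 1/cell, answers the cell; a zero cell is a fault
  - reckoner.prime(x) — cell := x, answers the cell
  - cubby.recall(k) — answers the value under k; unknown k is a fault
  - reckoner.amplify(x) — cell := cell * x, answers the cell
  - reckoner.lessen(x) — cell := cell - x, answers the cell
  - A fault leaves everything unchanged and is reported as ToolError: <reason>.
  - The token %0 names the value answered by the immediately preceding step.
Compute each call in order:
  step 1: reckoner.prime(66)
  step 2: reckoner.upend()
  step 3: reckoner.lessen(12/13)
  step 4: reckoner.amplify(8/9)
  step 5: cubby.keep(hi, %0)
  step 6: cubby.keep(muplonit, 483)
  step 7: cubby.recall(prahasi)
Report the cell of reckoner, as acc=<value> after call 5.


Answer: acc=-3116/3861

Derivation:
// reckoner.prime(x→66) -> 66
// reckoner.upend() -> 1/66
// reckoner.lessen(x→12/13) -> -779/858
// reckoner.amplify(x→8/9) -> -3116/3861
// cubby.keep(k→hi, v→%0) -> nil
// cubby.keep(k→muplonit, v→483) -> nil
// cubby.recall(k→prahasi) -> posmu


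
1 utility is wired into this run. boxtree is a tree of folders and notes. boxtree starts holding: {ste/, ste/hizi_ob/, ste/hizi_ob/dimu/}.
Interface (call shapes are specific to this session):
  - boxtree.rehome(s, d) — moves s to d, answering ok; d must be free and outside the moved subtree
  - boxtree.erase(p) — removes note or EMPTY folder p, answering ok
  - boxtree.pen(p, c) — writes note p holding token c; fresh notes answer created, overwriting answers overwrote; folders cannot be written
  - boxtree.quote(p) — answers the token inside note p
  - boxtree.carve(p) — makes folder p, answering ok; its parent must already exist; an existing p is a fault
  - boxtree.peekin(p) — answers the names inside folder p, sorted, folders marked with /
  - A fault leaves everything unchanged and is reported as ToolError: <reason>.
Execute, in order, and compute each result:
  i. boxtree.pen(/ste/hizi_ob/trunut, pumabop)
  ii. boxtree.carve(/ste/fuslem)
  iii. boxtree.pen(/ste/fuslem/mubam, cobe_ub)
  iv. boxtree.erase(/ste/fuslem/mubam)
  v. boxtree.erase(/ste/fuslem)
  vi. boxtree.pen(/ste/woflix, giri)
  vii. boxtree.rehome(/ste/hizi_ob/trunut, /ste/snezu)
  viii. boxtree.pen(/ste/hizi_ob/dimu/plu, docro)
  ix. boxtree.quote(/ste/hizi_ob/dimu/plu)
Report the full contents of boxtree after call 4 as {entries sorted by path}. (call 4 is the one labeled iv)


! 1. boxtree.pen(/ste/hizi_ob/trunut, pumabop) -> created
! 2. boxtree.carve(/ste/fuslem) -> ok
! 3. boxtree.pen(/ste/fuslem/mubam, cobe_ub) -> created
! 4. boxtree.erase(/ste/fuslem/mubam) -> ok
! 5. boxtree.erase(/ste/fuslem) -> ok
! 6. boxtree.pen(/ste/woflix, giri) -> created
! 7. boxtree.rehome(/ste/hizi_ob/trunut, /ste/snezu) -> ok
! 8. boxtree.pen(/ste/hizi_ob/dimu/plu, docro) -> created
! 9. boxtree.quote(/ste/hizi_ob/dimu/plu) -> docro

Answer: {ste/, ste/fuslem/, ste/hizi_ob/, ste/hizi_ob/dimu/, ste/hizi_ob/trunut=pumabop}


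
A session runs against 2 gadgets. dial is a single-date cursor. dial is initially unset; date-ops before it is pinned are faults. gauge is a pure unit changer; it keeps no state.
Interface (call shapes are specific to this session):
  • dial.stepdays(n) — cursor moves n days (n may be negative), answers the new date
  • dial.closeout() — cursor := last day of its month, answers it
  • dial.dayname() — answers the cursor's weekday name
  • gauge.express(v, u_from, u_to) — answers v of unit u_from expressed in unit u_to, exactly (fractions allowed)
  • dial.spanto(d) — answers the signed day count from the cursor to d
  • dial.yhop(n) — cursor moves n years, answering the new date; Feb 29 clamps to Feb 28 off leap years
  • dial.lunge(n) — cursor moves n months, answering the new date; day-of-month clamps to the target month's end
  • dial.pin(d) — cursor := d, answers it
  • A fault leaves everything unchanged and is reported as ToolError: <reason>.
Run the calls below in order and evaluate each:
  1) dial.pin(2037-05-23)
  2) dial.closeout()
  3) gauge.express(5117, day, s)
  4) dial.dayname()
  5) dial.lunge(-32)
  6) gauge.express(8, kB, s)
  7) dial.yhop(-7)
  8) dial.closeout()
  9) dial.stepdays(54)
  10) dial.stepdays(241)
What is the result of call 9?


>>> dial.pin 2037-05-23
:: 2037-05-23
>>> dial.closeout
:: 2037-05-31
>>> gauge.express 5117 day s
:: 442108800
>>> dial.dayname
:: Sunday
>>> dial.lunge -32
:: 2034-09-30
>>> gauge.express 8 kB s
:: ToolError: incompatible units
>>> dial.yhop -7
:: 2027-09-30
>>> dial.closeout
:: 2027-09-30
>>> dial.stepdays 54
:: 2027-11-23
>>> dial.stepdays 241
:: 2028-07-21

Answer: 2027-11-23


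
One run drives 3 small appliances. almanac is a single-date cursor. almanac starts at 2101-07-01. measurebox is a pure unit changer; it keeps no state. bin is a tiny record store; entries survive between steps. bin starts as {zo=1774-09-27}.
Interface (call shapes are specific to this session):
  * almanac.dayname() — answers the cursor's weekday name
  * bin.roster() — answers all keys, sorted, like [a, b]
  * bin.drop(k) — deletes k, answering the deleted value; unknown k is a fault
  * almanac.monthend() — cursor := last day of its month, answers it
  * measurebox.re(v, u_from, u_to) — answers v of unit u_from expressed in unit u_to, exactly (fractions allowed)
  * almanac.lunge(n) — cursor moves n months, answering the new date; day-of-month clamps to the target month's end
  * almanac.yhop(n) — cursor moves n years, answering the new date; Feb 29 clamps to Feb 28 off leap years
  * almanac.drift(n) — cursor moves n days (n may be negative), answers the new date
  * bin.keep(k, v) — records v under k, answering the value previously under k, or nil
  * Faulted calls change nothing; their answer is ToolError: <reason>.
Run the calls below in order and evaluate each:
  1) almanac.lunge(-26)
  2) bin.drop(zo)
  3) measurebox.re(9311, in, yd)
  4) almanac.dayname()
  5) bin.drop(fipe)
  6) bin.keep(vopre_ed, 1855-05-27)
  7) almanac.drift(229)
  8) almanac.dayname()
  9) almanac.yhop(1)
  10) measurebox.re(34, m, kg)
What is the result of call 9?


-- almanac.lunge(n='-26') ~> 2099-05-01
-- bin.drop(k='zo') ~> 1774-09-27
-- measurebox.re(v='9311', u_from='in', u_to='yd') ~> 9311/36
-- almanac.dayname() ~> Friday
-- bin.drop(k='fipe') ~> ToolError: no such key fipe
-- bin.keep(k='vopre_ed', v='1855-05-27') ~> nil
-- almanac.drift(n='229') ~> 2099-12-16
-- almanac.dayname() ~> Wednesday
-- almanac.yhop(n='1') ~> 2100-12-16
-- measurebox.re(v='34', u_from='m', u_to='kg') ~> ToolError: incompatible units

Answer: 2100-12-16


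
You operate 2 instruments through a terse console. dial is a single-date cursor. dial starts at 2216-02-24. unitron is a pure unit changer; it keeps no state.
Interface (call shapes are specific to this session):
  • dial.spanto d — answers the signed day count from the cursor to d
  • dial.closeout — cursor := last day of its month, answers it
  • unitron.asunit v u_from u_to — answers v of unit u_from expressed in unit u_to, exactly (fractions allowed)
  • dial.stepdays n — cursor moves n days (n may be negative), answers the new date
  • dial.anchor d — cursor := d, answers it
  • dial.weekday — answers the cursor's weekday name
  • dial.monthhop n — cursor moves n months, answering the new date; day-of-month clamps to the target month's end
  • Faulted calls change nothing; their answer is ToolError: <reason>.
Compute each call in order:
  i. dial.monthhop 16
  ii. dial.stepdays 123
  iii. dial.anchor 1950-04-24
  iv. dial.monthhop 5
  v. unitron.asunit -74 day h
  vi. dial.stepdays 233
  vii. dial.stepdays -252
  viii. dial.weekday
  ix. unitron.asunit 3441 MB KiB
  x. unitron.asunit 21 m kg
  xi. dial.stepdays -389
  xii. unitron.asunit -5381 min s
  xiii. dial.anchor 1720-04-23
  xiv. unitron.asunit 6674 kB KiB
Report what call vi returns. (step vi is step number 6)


Answer: 1951-05-15

Derivation:
> monthhop n=16
[out] 2217-06-24
> stepdays n=123
[out] 2217-10-25
> anchor d=1950-04-24
[out] 1950-04-24
> monthhop n=5
[out] 1950-09-24
> asunit v=-74 u_from=day u_to=h
[out] -1776
> stepdays n=233
[out] 1951-05-15
> stepdays n=-252
[out] 1950-09-05
> weekday
[out] Tuesday
> asunit v=3441 u_from=MB u_to=KiB
[out] 53765625/16
> asunit v=21 u_from=m u_to=kg
[out] ToolError: incompatible units
> stepdays n=-389
[out] 1949-08-12
> asunit v=-5381 u_from=min u_to=s
[out] -322860
> anchor d=1720-04-23
[out] 1720-04-23
> asunit v=6674 u_from=kB u_to=KiB
[out] 417125/64


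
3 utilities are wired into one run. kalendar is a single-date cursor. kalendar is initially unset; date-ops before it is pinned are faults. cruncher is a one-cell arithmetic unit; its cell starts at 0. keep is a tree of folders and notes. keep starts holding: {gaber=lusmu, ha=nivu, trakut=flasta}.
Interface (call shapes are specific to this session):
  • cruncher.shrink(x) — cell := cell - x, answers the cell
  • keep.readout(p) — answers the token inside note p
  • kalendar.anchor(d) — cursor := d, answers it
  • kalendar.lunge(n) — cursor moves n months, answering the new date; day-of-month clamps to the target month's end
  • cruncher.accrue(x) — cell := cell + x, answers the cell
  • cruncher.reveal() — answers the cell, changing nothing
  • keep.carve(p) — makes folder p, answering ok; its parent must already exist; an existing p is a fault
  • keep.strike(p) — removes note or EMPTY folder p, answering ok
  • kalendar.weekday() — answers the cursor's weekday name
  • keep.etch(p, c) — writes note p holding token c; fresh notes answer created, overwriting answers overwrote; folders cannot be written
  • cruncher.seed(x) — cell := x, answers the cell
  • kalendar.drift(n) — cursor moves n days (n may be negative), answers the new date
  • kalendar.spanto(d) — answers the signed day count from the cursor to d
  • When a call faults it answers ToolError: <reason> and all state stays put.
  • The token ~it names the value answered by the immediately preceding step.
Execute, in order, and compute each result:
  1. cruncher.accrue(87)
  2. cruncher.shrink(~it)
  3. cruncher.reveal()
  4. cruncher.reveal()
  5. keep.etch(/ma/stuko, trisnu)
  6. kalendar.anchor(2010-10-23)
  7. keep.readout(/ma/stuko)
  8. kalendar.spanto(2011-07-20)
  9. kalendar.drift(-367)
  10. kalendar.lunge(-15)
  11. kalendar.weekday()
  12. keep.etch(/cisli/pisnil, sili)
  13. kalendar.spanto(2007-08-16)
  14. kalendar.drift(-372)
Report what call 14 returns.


Answer: 2007-07-15

Derivation:
Now I run cruncher.accrue(87), which returns 87.
Invoking cruncher.shrink(~it), → 0.
Now I run cruncher.reveal(), → 0.
Now I run cruncher.reveal(): 0.
Using keep.etch(/ma/stuko, trisnu), giving ToolError: no parent.
Invoking kalendar.anchor(2010-10-23), which returns 2010-10-23.
I run keep.readout(/ma/stuko), and observe ToolError: not found.
I use kalendar.spanto(2011-07-20), and get 270.
I invoke kalendar.drift(-367), giving 2009-10-21.
I invoke kalendar.lunge(-15), — result: 2008-07-21.
I call kalendar.weekday(): Monday.
Invoking keep.etch(/cisli/pisnil, sili), and observe ToolError: no parent.
I call kalendar.spanto(2007-08-16), → -340.
I try kalendar.drift(-372), and see 2007-07-15.


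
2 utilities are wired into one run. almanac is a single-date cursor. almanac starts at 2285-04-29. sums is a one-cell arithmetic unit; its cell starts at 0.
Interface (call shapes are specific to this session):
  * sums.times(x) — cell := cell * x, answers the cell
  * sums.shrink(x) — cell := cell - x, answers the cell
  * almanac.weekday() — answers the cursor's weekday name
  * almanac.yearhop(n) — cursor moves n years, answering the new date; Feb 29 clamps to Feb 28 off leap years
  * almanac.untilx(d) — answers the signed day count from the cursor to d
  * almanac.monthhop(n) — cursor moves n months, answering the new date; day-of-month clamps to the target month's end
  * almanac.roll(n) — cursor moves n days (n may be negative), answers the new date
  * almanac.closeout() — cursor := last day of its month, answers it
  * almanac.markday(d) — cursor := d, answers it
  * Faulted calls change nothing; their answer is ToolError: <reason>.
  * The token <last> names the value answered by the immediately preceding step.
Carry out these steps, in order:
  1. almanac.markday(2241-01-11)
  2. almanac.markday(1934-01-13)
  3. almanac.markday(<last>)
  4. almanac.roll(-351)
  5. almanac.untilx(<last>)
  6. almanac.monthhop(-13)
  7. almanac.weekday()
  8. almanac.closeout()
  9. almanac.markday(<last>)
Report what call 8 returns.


# almanac.markday(2241-01-11) : 2241-01-11
# almanac.markday(1934-01-13) : 1934-01-13
# almanac.markday(<last>) : 1934-01-13
# almanac.roll(-351) : 1933-01-27
# almanac.untilx(<last>) : 0
# almanac.monthhop(-13) : 1931-12-27
# almanac.weekday() : Sunday
# almanac.closeout() : 1931-12-31
# almanac.markday(<last>) : 1931-12-31

Answer: 1931-12-31


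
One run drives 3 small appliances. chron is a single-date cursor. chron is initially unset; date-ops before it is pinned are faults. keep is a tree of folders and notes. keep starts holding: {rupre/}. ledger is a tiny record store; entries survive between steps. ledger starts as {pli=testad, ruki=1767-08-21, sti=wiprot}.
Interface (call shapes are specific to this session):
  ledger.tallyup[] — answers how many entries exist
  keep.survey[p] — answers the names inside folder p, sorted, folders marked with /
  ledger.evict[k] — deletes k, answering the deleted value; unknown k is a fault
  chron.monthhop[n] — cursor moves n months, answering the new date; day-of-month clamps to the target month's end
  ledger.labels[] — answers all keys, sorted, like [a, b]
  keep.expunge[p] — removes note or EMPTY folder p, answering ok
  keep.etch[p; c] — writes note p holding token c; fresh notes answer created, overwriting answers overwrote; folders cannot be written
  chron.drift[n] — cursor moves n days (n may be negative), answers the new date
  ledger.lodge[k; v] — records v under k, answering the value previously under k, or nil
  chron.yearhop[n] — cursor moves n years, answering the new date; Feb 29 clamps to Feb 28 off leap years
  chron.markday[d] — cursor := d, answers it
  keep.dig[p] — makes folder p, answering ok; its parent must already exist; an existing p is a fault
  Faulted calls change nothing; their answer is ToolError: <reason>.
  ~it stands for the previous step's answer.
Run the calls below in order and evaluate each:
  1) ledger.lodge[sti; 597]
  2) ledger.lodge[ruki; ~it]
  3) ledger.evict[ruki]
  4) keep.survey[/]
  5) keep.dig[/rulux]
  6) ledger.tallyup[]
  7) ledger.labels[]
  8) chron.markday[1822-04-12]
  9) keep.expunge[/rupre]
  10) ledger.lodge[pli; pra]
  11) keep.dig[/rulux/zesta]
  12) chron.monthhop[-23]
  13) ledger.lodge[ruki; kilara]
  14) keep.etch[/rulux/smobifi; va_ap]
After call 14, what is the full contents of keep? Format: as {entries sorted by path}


CALL ledger.lodge[k: sti; v: 597]
RET  wiprot
CALL ledger.lodge[k: ruki; v: ~it]
RET  1767-08-21
CALL ledger.evict[k: ruki]
RET  wiprot
CALL keep.survey[p: /]
RET  [rupre/]
CALL keep.dig[p: /rulux]
RET  ok
CALL ledger.tallyup[]
RET  2
CALL ledger.labels[]
RET  [pli, sti]
CALL chron.markday[d: 1822-04-12]
RET  1822-04-12
CALL keep.expunge[p: /rupre]
RET  ok
CALL ledger.lodge[k: pli; v: pra]
RET  testad
CALL keep.dig[p: /rulux/zesta]
RET  ok
CALL chron.monthhop[n: -23]
RET  1820-05-12
CALL ledger.lodge[k: ruki; v: kilara]
RET  nil
CALL keep.etch[p: /rulux/smobifi; c: va_ap]
RET  created

Answer: {rulux/, rulux/smobifi=va_ap, rulux/zesta/}


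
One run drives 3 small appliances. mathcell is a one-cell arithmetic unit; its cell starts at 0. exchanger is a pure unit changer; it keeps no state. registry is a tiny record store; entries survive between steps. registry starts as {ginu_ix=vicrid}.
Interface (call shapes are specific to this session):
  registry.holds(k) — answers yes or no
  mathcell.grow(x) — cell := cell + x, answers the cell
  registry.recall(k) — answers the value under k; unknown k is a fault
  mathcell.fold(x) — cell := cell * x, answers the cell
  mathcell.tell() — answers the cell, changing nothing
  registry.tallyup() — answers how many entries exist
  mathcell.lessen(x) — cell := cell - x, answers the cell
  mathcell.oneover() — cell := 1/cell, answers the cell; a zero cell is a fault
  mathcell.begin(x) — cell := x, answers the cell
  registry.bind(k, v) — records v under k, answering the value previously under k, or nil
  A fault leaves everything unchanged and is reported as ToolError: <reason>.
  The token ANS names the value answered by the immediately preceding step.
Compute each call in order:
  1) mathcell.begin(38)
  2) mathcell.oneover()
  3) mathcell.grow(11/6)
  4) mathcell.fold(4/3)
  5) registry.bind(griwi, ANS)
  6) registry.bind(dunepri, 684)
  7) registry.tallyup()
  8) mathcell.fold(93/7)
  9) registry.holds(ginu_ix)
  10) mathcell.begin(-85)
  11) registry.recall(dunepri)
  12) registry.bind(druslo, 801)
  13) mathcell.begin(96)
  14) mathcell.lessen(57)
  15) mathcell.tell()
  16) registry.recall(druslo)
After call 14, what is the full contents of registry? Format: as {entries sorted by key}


Answer: {druslo=801, dunepri=684, ginu_ix=vicrid, griwi=424/171}

Derivation:
~$ begin x='38'
= 38
~$ oneover
= 1/38
~$ grow x='11/6'
= 106/57
~$ fold x='4/3'
= 424/171
~$ bind k='griwi' v='ANS'
= nil
~$ bind k='dunepri' v='684'
= nil
~$ tallyup
= 3
~$ fold x='93/7'
= 13144/399
~$ holds k='ginu_ix'
= yes
~$ begin x='-85'
= -85
~$ recall k='dunepri'
= 684
~$ bind k='druslo' v='801'
= nil
~$ begin x='96'
= 96
~$ lessen x='57'
= 39
~$ tell
= 39
~$ recall k='druslo'
= 801
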